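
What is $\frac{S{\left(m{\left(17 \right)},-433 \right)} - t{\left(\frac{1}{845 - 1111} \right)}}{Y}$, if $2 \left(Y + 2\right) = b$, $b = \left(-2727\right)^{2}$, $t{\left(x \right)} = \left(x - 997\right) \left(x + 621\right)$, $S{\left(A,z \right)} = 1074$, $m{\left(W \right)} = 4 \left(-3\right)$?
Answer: $\frac{43883549499}{263089381450} \approx 0.1668$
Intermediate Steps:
$m{\left(W \right)} = -12$
$t{\left(x \right)} = \left(-997 + x\right) \left(621 + x\right)$
$b = 7436529$
$Y = \frac{7436525}{2}$ ($Y = -2 + \frac{1}{2} \cdot 7436529 = -2 + \frac{7436529}{2} = \frac{7436525}{2} \approx 3.7183 \cdot 10^{6}$)
$\frac{S{\left(m{\left(17 \right)},-433 \right)} - t{\left(\frac{1}{845 - 1111} \right)}}{Y} = \frac{1074 - \left(-619137 + \left(\frac{1}{845 - 1111}\right)^{2} - \frac{376}{845 - 1111}\right)}{\frac{7436525}{2}} = \left(1074 - \left(-619137 + \left(\frac{1}{-266}\right)^{2} - \frac{376}{-266}\right)\right) \frac{2}{7436525} = \left(1074 - \left(-619137 + \left(- \frac{1}{266}\right)^{2} - - \frac{188}{133}\right)\right) \frac{2}{7436525} = \left(1074 - \left(-619137 + \frac{1}{70756} + \frac{188}{133}\right)\right) \frac{2}{7436525} = \left(1074 - - \frac{43807557555}{70756}\right) \frac{2}{7436525} = \left(1074 + \frac{43807557555}{70756}\right) \frac{2}{7436525} = \frac{43883549499}{70756} \cdot \frac{2}{7436525} = \frac{43883549499}{263089381450}$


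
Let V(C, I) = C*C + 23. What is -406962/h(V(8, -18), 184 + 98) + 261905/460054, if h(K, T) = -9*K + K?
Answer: 2231033117/3811876 ≈ 585.29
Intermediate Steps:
V(C, I) = 23 + C**2 (V(C, I) = C**2 + 23 = 23 + C**2)
h(K, T) = -8*K
-406962/h(V(8, -18), 184 + 98) + 261905/460054 = -406962*(-1/(8*(23 + 8**2))) + 261905/460054 = -406962*(-1/(8*(23 + 64))) + 261905*(1/460054) = -406962/((-8*87)) + 37415/65722 = -406962/(-696) + 37415/65722 = -406962*(-1/696) + 37415/65722 = 67827/116 + 37415/65722 = 2231033117/3811876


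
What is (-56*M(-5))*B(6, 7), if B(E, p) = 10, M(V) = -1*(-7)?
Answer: -3920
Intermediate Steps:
M(V) = 7
(-56*M(-5))*B(6, 7) = -56*7*10 = -392*10 = -3920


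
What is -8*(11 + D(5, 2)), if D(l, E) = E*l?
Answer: -168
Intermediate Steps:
-8*(11 + D(5, 2)) = -8*(11 + 2*5) = -8*(11 + 10) = -8*21 = -168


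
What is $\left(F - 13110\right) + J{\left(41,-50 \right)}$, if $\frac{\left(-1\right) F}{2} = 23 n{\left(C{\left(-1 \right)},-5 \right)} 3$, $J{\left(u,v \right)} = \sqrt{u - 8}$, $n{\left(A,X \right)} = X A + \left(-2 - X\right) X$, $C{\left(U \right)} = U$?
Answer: $-11730 + \sqrt{33} \approx -11724.0$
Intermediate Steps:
$n{\left(A,X \right)} = A X + X \left(-2 - X\right)$
$J{\left(u,v \right)} = \sqrt{-8 + u}$
$F = 1380$ ($F = - 2 \cdot 23 \left(- 5 \left(-2 - 1 - -5\right)\right) 3 = - 2 \cdot 23 \left(- 5 \left(-2 - 1 + 5\right)\right) 3 = - 2 \cdot 23 \left(\left(-5\right) 2\right) 3 = - 2 \cdot 23 \left(-10\right) 3 = - 2 \left(\left(-230\right) 3\right) = \left(-2\right) \left(-690\right) = 1380$)
$\left(F - 13110\right) + J{\left(41,-50 \right)} = \left(1380 - 13110\right) + \sqrt{-8 + 41} = -11730 + \sqrt{33}$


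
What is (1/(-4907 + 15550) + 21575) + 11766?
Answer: 354848264/10643 ≈ 33341.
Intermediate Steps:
(1/(-4907 + 15550) + 21575) + 11766 = (1/10643 + 21575) + 11766 = 229622726/10643 + 11766 = 354848264/10643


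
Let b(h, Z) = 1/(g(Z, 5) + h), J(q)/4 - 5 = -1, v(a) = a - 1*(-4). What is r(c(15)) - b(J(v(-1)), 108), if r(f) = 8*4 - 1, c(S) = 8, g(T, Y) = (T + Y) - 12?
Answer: 3626/117 ≈ 30.991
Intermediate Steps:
v(a) = 4 + a (v(a) = a + 4 = 4 + a)
J(q) = 16 (J(q) = 20 + 4*(-1) = 20 - 4 = 16)
g(T, Y) = -12 + T + Y
r(f) = 31 (r(f) = 32 - 1 = 31)
b(h, Z) = 1/(-7 + Z + h) (b(h, Z) = 1/((-12 + Z + 5) + h) = 1/((-7 + Z) + h) = 1/(-7 + Z + h))
r(c(15)) - b(J(v(-1)), 108) = 31 - 1/(-7 + 108 + 16) = 31 - 1/117 = 3626/117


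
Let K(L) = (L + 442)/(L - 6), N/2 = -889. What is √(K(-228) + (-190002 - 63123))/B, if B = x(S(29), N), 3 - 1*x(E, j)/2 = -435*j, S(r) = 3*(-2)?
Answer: -I*√96251129/30163653 ≈ -0.00032525*I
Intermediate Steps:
S(r) = -6
N = -1778 (N = 2*(-889) = -1778)
K(L) = (442 + L)/(-6 + L)
x(E, j) = 6 + 870*j (x(E, j) = 6 - (-870)*j = 6 + 870*j)
B = -1546854 (B = 6 + 870*(-1778) = 6 - 1546860 = -1546854)
√(K(-228) + (-190002 - 63123))/B = √((442 - 228)/(-6 - 228) + (-190002 - 63123))/(-1546854) = √(214/(-234) - 253125)*(-1/1546854) = √(-1/234*214 - 253125)*(-1/1546854) = √(-107/117 - 253125)*(-1/1546854) = √(-29615732/117)*(-1/1546854) = (2*I*√96251129/39)*(-1/1546854) = -I*√96251129/30163653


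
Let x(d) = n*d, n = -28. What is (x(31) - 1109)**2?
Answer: 3908529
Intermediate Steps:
x(d) = -28*d
(x(31) - 1109)**2 = (-28*31 - 1109)**2 = (-868 - 1109)**2 = (-1977)**2 = 3908529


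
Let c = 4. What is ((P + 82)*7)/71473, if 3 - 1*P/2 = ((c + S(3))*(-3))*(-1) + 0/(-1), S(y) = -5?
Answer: 658/71473 ≈ 0.0092063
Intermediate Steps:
P = 12 (P = 6 - 2*(((4 - 5)*(-3))*(-1) + 0/(-1)) = 6 - 2*(-1*(-3)*(-1) + 0*(-1)) = 6 - 2*(3*(-1) + 0) = 6 - 2*(-3 + 0) = 6 - 2*(-3) = 6 + 6 = 12)
((P + 82)*7)/71473 = ((12 + 82)*7)/71473 = (94*7)*(1/71473) = 658*(1/71473) = 658/71473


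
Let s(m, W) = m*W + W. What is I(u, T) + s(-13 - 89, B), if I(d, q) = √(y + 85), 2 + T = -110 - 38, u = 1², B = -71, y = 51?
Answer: 7171 + 2*√34 ≈ 7182.7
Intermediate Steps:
u = 1
T = -150 (T = -2 + (-110 - 38) = -2 - 148 = -150)
s(m, W) = W + W*m (s(m, W) = W*m + W = W + W*m)
I(d, q) = 2*√34 (I(d, q) = √(51 + 85) = √136 = 2*√34)
I(u, T) + s(-13 - 89, B) = 2*√34 - 71*(1 + (-13 - 89)) = 2*√34 - 71*(1 - 102) = 2*√34 - 71*(-101) = 2*√34 + 7171 = 7171 + 2*√34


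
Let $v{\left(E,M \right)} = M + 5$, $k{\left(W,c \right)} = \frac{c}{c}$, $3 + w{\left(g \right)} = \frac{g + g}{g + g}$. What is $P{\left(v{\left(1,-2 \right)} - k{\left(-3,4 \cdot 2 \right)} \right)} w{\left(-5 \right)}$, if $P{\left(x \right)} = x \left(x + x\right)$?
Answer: $-16$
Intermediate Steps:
$w{\left(g \right)} = -2$ ($w{\left(g \right)} = -3 + \frac{g + g}{g + g} = -3 + \frac{2 g}{2 g} = -3 + 2 g \frac{1}{2 g} = -3 + 1 = -2$)
$k{\left(W,c \right)} = 1$
$v{\left(E,M \right)} = 5 + M$
$P{\left(x \right)} = 2 x^{2}$ ($P{\left(x \right)} = x 2 x = 2 x^{2}$)
$P{\left(v{\left(1,-2 \right)} - k{\left(-3,4 \cdot 2 \right)} \right)} w{\left(-5 \right)} = 2 \left(\left(5 - 2\right) - 1\right)^{2} \left(-2\right) = 2 \left(3 - 1\right)^{2} \left(-2\right) = 2 \cdot 2^{2} \left(-2\right) = 2 \cdot 4 \left(-2\right) = 8 \left(-2\right) = -16$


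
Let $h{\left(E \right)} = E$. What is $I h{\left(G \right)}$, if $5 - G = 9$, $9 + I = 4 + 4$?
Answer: $4$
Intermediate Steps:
$I = -1$ ($I = -9 + \left(4 + 4\right) = -9 + 8 = -1$)
$G = -4$ ($G = 5 - 9 = -4$)
$I h{\left(G \right)} = \left(-1\right) \left(-4\right) = 4$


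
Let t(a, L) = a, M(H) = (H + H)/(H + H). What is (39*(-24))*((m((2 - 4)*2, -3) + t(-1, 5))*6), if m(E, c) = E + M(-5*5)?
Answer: 22464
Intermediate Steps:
M(H) = 1 (M(H) = (2*H)/((2*H)) = (2*H)*(1/(2*H)) = 1)
m(E, c) = 1 + E (m(E, c) = E + 1 = 1 + E)
(39*(-24))*((m((2 - 4)*2, -3) + t(-1, 5))*6) = (39*(-24))*(((1 + (2 - 4)*2) - 1)*6) = -936*((1 - 2*2) - 1)*6 = -936*((1 - 4) - 1)*6 = -936*(-3 - 1)*6 = -(-3744)*6 = -936*(-24) = 22464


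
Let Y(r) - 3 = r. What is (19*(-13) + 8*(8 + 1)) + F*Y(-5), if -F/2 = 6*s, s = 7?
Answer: -7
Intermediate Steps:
Y(r) = 3 + r
F = -84 (F = -12*7 = -2*42 = -84)
(19*(-13) + 8*(8 + 1)) + F*Y(-5) = (19*(-13) + 8*(8 + 1)) - 84*(3 - 5) = (-247 + 8*9) - 84*(-2) = (-247 + 72) + 168 = -175 + 168 = -7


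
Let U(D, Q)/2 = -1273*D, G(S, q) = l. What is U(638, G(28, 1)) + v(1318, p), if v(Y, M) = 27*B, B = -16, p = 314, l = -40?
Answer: -1624780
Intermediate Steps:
G(S, q) = -40
U(D, Q) = -2546*D (U(D, Q) = 2*(-1273*D) = -2546*D)
v(Y, M) = -432 (v(Y, M) = 27*(-16) = -432)
U(638, G(28, 1)) + v(1318, p) = -2546*638 - 432 = -1624348 - 432 = -1624780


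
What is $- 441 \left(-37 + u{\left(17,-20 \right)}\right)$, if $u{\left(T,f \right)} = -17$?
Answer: $23814$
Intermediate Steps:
$- 441 \left(-37 + u{\left(17,-20 \right)}\right) = - 441 \left(-37 - 17\right) = \left(-441\right) \left(-54\right) = 23814$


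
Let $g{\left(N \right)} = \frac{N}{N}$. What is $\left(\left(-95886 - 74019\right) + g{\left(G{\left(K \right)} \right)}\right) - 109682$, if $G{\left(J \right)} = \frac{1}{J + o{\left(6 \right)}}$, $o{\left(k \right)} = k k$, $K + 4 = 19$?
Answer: $-279586$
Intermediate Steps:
$K = 15$ ($K = -4 + 19 = 15$)
$o{\left(k \right)} = k^{2}$
$G{\left(J \right)} = \frac{1}{36 + J}$ ($G{\left(J \right)} = \frac{1}{J + 6^{2}} = \frac{1}{J + 36} = \frac{1}{36 + J}$)
$g{\left(N \right)} = 1$
$\left(\left(-95886 - 74019\right) + g{\left(G{\left(K \right)} \right)}\right) - 109682 = \left(\left(-95886 - 74019\right) + 1\right) - 109682 = \left(-169905 + 1\right) - 109682 = -169904 - 109682 = -279586$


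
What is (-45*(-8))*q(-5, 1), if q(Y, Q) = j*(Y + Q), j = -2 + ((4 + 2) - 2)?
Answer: -2880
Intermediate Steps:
j = 2 (j = -2 + (6 - 2) = -2 + 4 = 2)
q(Y, Q) = 2*Q + 2*Y (q(Y, Q) = 2*(Y + Q) = 2*(Q + Y) = 2*Q + 2*Y)
(-45*(-8))*q(-5, 1) = (-45*(-8))*(2*1 + 2*(-5)) = 360*(2 - 10) = 360*(-8) = -2880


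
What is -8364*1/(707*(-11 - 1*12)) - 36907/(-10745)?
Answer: 98573701/24960635 ≈ 3.9492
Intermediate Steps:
-8364*1/(707*(-11 - 1*12)) - 36907/(-10745) = -8364*1/(707*(-11 - 12)) - 36907*(-1/10745) = -8364/(707*(-23)) + 36907/10745 = -8364/(-16261) + 36907/10745 = -8364*(-1/16261) + 36907/10745 = 8364/16261 + 36907/10745 = 98573701/24960635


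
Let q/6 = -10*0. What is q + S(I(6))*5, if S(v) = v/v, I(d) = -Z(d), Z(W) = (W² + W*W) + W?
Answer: 5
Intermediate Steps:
Z(W) = W + 2*W² (Z(W) = (W² + W²) + W = 2*W² + W = W + 2*W²)
I(d) = -d*(1 + 2*d)
S(v) = 1
q = 0 (q = 6*(-10*0) = 6*0 = 0)
q + S(I(6))*5 = 0 + 1*5 = 0 + 5 = 5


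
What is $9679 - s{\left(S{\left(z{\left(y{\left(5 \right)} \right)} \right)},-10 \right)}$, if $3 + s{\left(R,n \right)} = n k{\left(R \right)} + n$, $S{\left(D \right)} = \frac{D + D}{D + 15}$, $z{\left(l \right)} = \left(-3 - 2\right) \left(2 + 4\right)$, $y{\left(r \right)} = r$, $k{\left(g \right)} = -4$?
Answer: $9652$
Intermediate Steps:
$z{\left(l \right)} = -30$ ($z{\left(l \right)} = \left(-5\right) 6 = -30$)
$S{\left(D \right)} = \frac{2 D}{15 + D}$
$s{\left(R,n \right)} = -3 - 3 n$ ($s{\left(R,n \right)} = -3 + \left(n \left(-4\right) + n\right) = -3 + \left(- 4 n + n\right) = -3 - 3 n$)
$9679 - s{\left(S{\left(z{\left(y{\left(5 \right)} \right)} \right)},-10 \right)} = 9679 - \left(-3 - -30\right) = 9679 - \left(-3 + 30\right) = 9679 - 27 = 9652$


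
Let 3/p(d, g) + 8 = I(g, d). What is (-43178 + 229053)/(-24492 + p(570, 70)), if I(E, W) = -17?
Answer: -4646875/612303 ≈ -7.5892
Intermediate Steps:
p(d, g) = -3/25 (p(d, g) = 3/(-8 - 17) = 3/(-25) = 3*(-1/25) = -3/25)
(-43178 + 229053)/(-24492 + p(570, 70)) = (-43178 + 229053)/(-24492 - 3/25) = 185875/(-612303/25) = 185875*(-25/612303) = -4646875/612303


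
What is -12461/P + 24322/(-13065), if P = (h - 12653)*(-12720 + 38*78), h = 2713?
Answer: -157251999803/84464911440 ≈ -1.8617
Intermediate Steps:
P = 96974640 (P = (2713 - 12653)*(-12720 + 38*78) = -9940*(-12720 + 2964) = -9940*(-9756) = 96974640)
-12461/P + 24322/(-13065) = -12461/96974640 + 24322/(-13065) = -12461*1/96974640 + 24322*(-1/13065) = -12461/96974640 - 24322/13065 = -157251999803/84464911440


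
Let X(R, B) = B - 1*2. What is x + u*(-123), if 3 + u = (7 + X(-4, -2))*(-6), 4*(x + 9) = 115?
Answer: 10411/4 ≈ 2602.8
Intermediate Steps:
x = 79/4 (x = -9 + (1/4)*115 = -9 + 115/4 = 79/4 ≈ 19.750)
X(R, B) = -2 + B (X(R, B) = B - 2 = -2 + B)
u = -21 (u = -3 + (7 + (-2 - 2))*(-6) = -3 + (7 - 4)*(-6) = -3 + 3*(-6) = -3 - 18 = -21)
x + u*(-123) = 79/4 - 21*(-123) = 79/4 + 2583 = 10411/4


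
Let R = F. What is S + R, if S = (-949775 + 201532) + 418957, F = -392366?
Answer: -721652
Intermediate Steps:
R = -392366
S = -329286 (S = -748243 + 418957 = -329286)
S + R = -329286 - 392366 = -721652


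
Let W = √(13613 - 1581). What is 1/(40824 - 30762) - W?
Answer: 1/10062 - 16*√47 ≈ -109.69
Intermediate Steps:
W = 16*√47 (W = √12032 = 16*√47 ≈ 109.69)
1/(40824 - 30762) - W = 1/(40824 - 30762) - 16*√47 = 1/10062 - 16*√47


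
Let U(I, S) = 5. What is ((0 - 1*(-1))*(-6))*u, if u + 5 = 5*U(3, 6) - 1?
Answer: -114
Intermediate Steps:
u = 19 (u = -5 + (5*5 - 1) = -5 + (25 - 1) = -5 + 24 = 19)
((0 - 1*(-1))*(-6))*u = ((0 - 1*(-1))*(-6))*19 = ((0 + 1)*(-6))*19 = (1*(-6))*19 = -6*19 = -114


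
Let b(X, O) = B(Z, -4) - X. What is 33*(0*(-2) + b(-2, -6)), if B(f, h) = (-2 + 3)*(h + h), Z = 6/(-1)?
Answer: -198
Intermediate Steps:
Z = -6 (Z = 6*(-1) = -6)
B(f, h) = 2*h (B(f, h) = 1*(2*h) = 2*h)
b(X, O) = -8 - X (b(X, O) = 2*(-4) - X = -8 - X)
33*(0*(-2) + b(-2, -6)) = 33*(0*(-2) + (-8 - 1*(-2))) = 33*(0 + (-8 + 2)) = 33*(0 - 6) = 33*(-6) = -198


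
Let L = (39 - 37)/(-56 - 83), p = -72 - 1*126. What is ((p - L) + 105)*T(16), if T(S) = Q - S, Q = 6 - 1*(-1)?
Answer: 116325/139 ≈ 836.87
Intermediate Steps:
Q = 7 (Q = 6 + 1 = 7)
T(S) = 7 - S
p = -198 (p = -72 - 126 = -198)
L = -2/139 (L = 2/(-139) = 2*(-1/139) = -2/139 ≈ -0.014388)
((p - L) + 105)*T(16) = ((-198 - 1*(-2/139)) + 105)*(7 - 1*16) = ((-198 + 2/139) + 105)*(7 - 16) = (-27520/139 + 105)*(-9) = -12925/139*(-9) = 116325/139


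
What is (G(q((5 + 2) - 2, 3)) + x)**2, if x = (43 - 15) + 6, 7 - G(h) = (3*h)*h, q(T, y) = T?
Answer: 1156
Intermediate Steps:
G(h) = 7 - 3*h**2 (G(h) = 7 - 3*h*h = 7 - 3*h**2)
x = 34 (x = 28 + 6 = 34)
(G(q((5 + 2) - 2, 3)) + x)**2 = ((7 - 3*((5 + 2) - 2)**2) + 34)**2 = ((7 - 3*(7 - 2)**2) + 34)**2 = ((7 - 3*5**2) + 34)**2 = ((7 - 3*25) + 34)**2 = ((7 - 75) + 34)**2 = (-68 + 34)**2 = (-34)**2 = 1156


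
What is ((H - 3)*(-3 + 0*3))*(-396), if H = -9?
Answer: -14256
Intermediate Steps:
((H - 3)*(-3 + 0*3))*(-396) = ((-9 - 3)*(-3 + 0*3))*(-396) = -12*(-3 + 0)*(-396) = -12*(-3)*(-396) = 36*(-396) = -14256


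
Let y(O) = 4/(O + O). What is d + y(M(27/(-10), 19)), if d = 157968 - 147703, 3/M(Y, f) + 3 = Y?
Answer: 51306/5 ≈ 10261.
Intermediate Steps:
M(Y, f) = 3/(-3 + Y)
d = 10265
y(O) = 2/O (y(O) = 4/((2*O)) = 4*(1/(2*O)) = 2/O)
d + y(M(27/(-10), 19)) = 10265 + 2/((3/(-3 + 27/(-10)))) = 10265 + 2/((3/(-3 + 27*(-1/10)))) = 10265 + 2/((3/(-3 - 27/10))) = 10265 + 2/((3/(-57/10))) = 10265 + 2/((3*(-10/57))) = 10265 + 2/(-10/19) = 10265 + 2*(-19/10) = 10265 - 19/5 = 51306/5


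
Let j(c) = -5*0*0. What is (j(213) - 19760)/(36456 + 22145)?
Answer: -19760/58601 ≈ -0.33720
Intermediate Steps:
j(c) = 0 (j(c) = 0*0 = 0)
(j(213) - 19760)/(36456 + 22145) = (0 - 19760)/(36456 + 22145) = -19760/58601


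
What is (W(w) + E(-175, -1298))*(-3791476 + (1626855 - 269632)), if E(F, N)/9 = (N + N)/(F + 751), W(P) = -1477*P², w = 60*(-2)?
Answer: 828379823132597/16 ≈ 5.1774e+13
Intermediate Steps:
w = -120
E(F, N) = 18*N/(751 + F) (E(F, N) = 9*((N + N)/(F + 751)) = 9*((2*N)/(751 + F)) = 9*(2*N/(751 + F)) = 18*N/(751 + F))
(W(w) + E(-175, -1298))*(-3791476 + (1626855 - 269632)) = (-1477*(-120)² + 18*(-1298)/(751 - 175))*(-3791476 + (1626855 - 269632)) = (-1477*14400 + 18*(-1298)/576)*(-3791476 + 1357223) = (-21268800 + 18*(-1298)*(1/576))*(-2434253) = (-21268800 - 649/16)*(-2434253) = -340301449/16*(-2434253) = 828379823132597/16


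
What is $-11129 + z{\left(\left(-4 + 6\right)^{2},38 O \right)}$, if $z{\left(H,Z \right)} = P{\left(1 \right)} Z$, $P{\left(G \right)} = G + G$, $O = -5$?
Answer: $-11509$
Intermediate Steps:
$P{\left(G \right)} = 2 G$
$z{\left(H,Z \right)} = 2 Z$ ($z{\left(H,Z \right)} = 2 \cdot 1 Z = 2 Z$)
$-11129 + z{\left(\left(-4 + 6\right)^{2},38 O \right)} = -11129 + 2 \cdot 38 \left(-5\right) = -11129 + 2 \left(-190\right) = -11129 - 380 = -11509$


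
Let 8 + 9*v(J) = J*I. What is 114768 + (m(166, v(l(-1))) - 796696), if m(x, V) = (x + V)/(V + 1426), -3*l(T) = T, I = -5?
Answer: -26235811491/38473 ≈ -6.8193e+5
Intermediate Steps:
l(T) = -T/3
v(J) = -8/9 - 5*J/9 (v(J) = -8/9 + (J*(-5))/9 = -8/9 + (-5*J)/9 = -8/9 - 5*J/9)
m(x, V) = (V + x)/(1426 + V)
114768 + (m(166, v(l(-1))) - 796696) = 114768 + (((-8/9 - (-5)*(-1)/27) + 166)/(1426 + (-8/9 - (-5)*(-1)/27)) - 796696) = 114768 + (((-8/9 - 5/9*1/3) + 166)/(1426 + (-8/9 - 5/9*1/3)) - 796696) = 114768 + (((-8/9 - 5/27) + 166)/(1426 + (-8/9 - 5/27)) - 796696) = 114768 + ((-29/27 + 166)/(1426 - 29/27) - 796696) = 114768 + ((4453/27)/(38473/27) - 796696) = 114768 + ((27/38473)*(4453/27) - 796696) = 114768 + (4453/38473 - 796696) = 114768 - 30651280755/38473 = -26235811491/38473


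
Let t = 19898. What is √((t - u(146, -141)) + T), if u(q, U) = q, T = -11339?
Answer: √8413 ≈ 91.722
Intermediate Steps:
√((t - u(146, -141)) + T) = √((19898 - 1*146) - 11339) = √((19898 - 146) - 11339) = √(19752 - 11339) = √8413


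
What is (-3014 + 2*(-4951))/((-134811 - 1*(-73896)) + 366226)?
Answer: -12916/305311 ≈ -0.042304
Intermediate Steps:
(-3014 + 2*(-4951))/((-134811 - 1*(-73896)) + 366226) = (-3014 - 9902)/((-134811 + 73896) + 366226) = -12916/(-60915 + 366226) = -12916/305311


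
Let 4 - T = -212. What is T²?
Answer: 46656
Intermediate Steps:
T = 216 (T = 4 - 1*(-212) = 4 + 212 = 216)
T² = 216² = 46656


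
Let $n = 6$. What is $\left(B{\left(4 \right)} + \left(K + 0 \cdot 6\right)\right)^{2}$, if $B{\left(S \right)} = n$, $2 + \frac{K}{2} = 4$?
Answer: $100$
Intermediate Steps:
$K = 4$ ($K = -4 + 2 \cdot 4 = -4 + 8 = 4$)
$B{\left(S \right)} = 6$
$\left(B{\left(4 \right)} + \left(K + 0 \cdot 6\right)\right)^{2} = \left(6 + \left(4 + 0 \cdot 6\right)\right)^{2} = \left(6 + \left(4 + 0\right)\right)^{2} = \left(6 + 4\right)^{2} = 10^{2} = 100$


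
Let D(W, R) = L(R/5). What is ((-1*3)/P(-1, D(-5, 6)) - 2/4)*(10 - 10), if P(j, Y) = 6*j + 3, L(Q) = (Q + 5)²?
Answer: 0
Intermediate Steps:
L(Q) = (5 + Q)²
D(W, R) = (5 + R/5)²
P(j, Y) = 3 + 6*j
((-1*3)/P(-1, D(-5, 6)) - 2/4)*(10 - 10) = ((-1*3)/(3 + 6*(-1)) - 2/4)*(10 - 10) = (-3/(3 - 6) - 2*¼)*0 = (-3/(-3) - ½)*0 = (-3*(-⅓) - ½)*0 = (1 - ½)*0 = (½)*0 = 0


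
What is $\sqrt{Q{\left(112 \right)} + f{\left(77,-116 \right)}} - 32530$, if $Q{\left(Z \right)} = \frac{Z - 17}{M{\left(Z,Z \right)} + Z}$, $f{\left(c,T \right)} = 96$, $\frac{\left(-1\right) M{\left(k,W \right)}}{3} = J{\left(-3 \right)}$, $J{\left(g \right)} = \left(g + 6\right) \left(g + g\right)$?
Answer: $-32530 + \frac{\sqrt{2661146}}{166} \approx -32520.0$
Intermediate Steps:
$J{\left(g \right)} = 2 g \left(6 + g\right)$ ($J{\left(g \right)} = \left(6 + g\right) 2 g = 2 g \left(6 + g\right)$)
$M{\left(k,W \right)} = 54$ ($M{\left(k,W \right)} = - 3 \cdot 2 \left(-3\right) \left(6 - 3\right) = - 3 \cdot 2 \left(-3\right) 3 = \left(-3\right) \left(-18\right) = 54$)
$Q{\left(Z \right)} = \frac{-17 + Z}{54 + Z}$ ($Q{\left(Z \right)} = \frac{Z - 17}{54 + Z} = \frac{-17 + Z}{54 + Z}$)
$\sqrt{Q{\left(112 \right)} + f{\left(77,-116 \right)}} - 32530 = \sqrt{\frac{-17 + 112}{54 + 112} + 96} - 32530 = \sqrt{\frac{1}{166} \cdot 95 + 96} - 32530 = \sqrt{\frac{95}{166} + 96} - 32530 = \sqrt{\frac{16031}{166}} - 32530 = \frac{\sqrt{2661146}}{166} - 32530 = -32530 + \frac{\sqrt{2661146}}{166}$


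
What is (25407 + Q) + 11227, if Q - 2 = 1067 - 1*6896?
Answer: 30807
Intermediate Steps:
Q = -5827 (Q = 2 + (1067 - 1*6896) = 2 + (1067 - 6896) = 2 - 5829 = -5827)
(25407 + Q) + 11227 = (25407 - 5827) + 11227 = 19580 + 11227 = 30807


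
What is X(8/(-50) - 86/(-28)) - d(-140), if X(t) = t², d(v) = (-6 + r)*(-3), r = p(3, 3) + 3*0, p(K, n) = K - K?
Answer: -1166639/122500 ≈ -9.5236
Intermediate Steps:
p(K, n) = 0
r = 0 (r = 0 + 3*0 = 0 + 0 = 0)
d(v) = 18 (d(v) = (-6 + 0)*(-3) = -6*(-3) = 18)
X(8/(-50) - 86/(-28)) - d(-140) = (8/(-50) - 86/(-28))² - 1*18 = (8*(-1/50) - 86*(-1/28))² - 18 = (-4/25 + 43/14)² - 18 = (1019/350)² - 18 = 1038361/122500 - 18 = -1166639/122500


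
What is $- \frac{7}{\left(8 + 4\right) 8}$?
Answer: $- \frac{7}{96} \approx -0.072917$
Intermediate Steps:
$- \frac{7}{\left(8 + 4\right) 8} = - \frac{7}{12 \cdot 8} = - \frac{7}{96}$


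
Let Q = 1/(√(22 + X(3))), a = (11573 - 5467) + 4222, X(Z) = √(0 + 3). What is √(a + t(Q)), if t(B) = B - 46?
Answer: √(1 + 10282*√(22 + √3))/(22 + √3)^(¼) ≈ 101.40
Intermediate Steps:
X(Z) = √3
a = 10328 (a = 6106 + 4222 = 10328)
Q = (22 + √3)^(-½) (Q = 1/(√(22 + √3)) = (22 + √3)^(-½) ≈ 0.20527)
t(B) = -46 + B
√(a + t(Q)) = √(10328 + (-46 + (22 + √3)^(-½))) = √(10282 + (22 + √3)^(-½))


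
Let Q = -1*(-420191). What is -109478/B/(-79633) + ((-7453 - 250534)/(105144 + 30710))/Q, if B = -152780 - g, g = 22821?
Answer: -9857106813130863/798250571289930249362 ≈ -1.2348e-5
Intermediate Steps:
Q = 420191
B = -175601 (B = -152780 - 1*22821 = -152780 - 22821 = -175601)
-109478/B/(-79633) + ((-7453 - 250534)/(105144 + 30710))/Q = -109478/(-175601)/(-79633) + ((-7453 - 250534)/(105144 + 30710))/420191 = -109478*(-1/175601)*(-1/79633) - 257987/135854*(1/420191) = (109478/175601)*(-1/79633) - 257987*1/135854*(1/420191) = -109478/13983634433 - 257987/135854*1/420191 = -109478/13983634433 - 257987/57084628114 = -9857106813130863/798250571289930249362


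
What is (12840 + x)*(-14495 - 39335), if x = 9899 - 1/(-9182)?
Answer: -5619569365585/4591 ≈ -1.2240e+9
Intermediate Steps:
x = 90892619/9182 (x = 9899 - 1*(-1/9182) = 9899 + 1/9182 = 90892619/9182 ≈ 9899.0)
(12840 + x)*(-14495 - 39335) = (12840 + 90892619/9182)*(-14495 - 39335) = (208789499/9182)*(-53830) = -5619569365585/4591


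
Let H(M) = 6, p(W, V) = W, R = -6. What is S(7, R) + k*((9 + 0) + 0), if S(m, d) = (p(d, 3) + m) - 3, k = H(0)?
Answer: 52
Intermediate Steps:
k = 6
S(m, d) = -3 + d + m (S(m, d) = (d + m) - 3 = -3 + d + m)
S(7, R) + k*((9 + 0) + 0) = (-3 - 6 + 7) + 6*((9 + 0) + 0) = -2 + 6*(9 + 0) = -2 + 6*9 = -2 + 54 = 52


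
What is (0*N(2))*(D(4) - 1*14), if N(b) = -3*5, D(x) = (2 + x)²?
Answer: 0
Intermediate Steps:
N(b) = -15
(0*N(2))*(D(4) - 1*14) = (0*(-15))*((2 + 4)² - 1*14) = 0*(6² - 14) = 0*(36 - 14) = 0*22 = 0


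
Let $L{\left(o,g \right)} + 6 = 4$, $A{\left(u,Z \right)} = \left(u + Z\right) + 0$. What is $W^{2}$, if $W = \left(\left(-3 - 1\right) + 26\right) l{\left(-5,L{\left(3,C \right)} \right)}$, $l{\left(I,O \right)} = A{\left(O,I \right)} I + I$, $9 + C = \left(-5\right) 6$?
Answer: $435600$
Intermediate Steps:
$A{\left(u,Z \right)} = Z + u$ ($A{\left(u,Z \right)} = \left(Z + u\right) + 0 = Z + u$)
$C = -39$ ($C = -9 - 30 = -39$)
$L{\left(o,g \right)} = -2$ ($L{\left(o,g \right)} = -6 + 4 = -2$)
$l{\left(I,O \right)} = I + I \left(I + O\right)$ ($l{\left(I,O \right)} = \left(I + O\right) I + I = I \left(I + O\right) + I = I + I \left(I + O\right)$)
$W = 660$ ($W = \left(\left(-3 - 1\right) + 26\right) \left(- 5 \left(1 - 5 - 2\right)\right) = \left(-4 + 26\right) \left(\left(-5\right) \left(-6\right)\right) = 22 \cdot 30 = 660$)
$W^{2} = 660^{2} = 435600$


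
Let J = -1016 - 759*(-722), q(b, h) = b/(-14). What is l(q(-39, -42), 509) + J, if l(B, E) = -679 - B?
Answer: 7648203/14 ≈ 5.4630e+5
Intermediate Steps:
q(b, h) = -b/14 (q(b, h) = b*(-1/14) = -b/14)
J = 546982 (J = -1016 + 547998 = 546982)
l(q(-39, -42), 509) + J = (-679 - (-1)*(-39)/14) + 546982 = (-679 - 1*39/14) + 546982 = (-679 - 39/14) + 546982 = -9545/14 + 546982 = 7648203/14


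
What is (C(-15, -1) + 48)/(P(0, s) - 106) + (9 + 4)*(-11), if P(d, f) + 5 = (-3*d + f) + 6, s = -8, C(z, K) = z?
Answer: -16192/113 ≈ -143.29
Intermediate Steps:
P(d, f) = 1 + f - 3*d (P(d, f) = -5 + ((-3*d + f) + 6) = -5 + ((f - 3*d) + 6) = -5 + (6 + f - 3*d) = 1 + f - 3*d)
(C(-15, -1) + 48)/(P(0, s) - 106) + (9 + 4)*(-11) = (-15 + 48)/((1 - 8 - 3*0) - 106) + (9 + 4)*(-11) = 33/((1 - 8 + 0) - 106) + 13*(-11) = 33/(-7 - 106) - 143 = 33/(-113) - 143 = 33*(-1/113) - 143 = -33/113 - 143 = -16192/113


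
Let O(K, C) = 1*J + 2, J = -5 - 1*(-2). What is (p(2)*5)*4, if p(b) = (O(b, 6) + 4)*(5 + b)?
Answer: 420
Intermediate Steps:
J = -3 (J = -5 + 2 = -3)
O(K, C) = -1 (O(K, C) = 1*(-3) + 2 = -3 + 2 = -1)
p(b) = 15 + 3*b (p(b) = (-1 + 4)*(5 + b) = 3*(5 + b) = 15 + 3*b)
(p(2)*5)*4 = ((15 + 3*2)*5)*4 = ((15 + 6)*5)*4 = (21*5)*4 = 105*4 = 420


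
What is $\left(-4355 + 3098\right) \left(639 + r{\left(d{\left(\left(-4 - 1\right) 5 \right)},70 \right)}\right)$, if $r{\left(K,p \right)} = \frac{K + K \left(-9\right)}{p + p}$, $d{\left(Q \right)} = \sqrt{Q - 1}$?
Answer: $-803223 + \frac{2514 i \sqrt{26}}{35} \approx -8.0322 \cdot 10^{5} + 366.26 i$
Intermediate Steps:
$d{\left(Q \right)} = \sqrt{-1 + Q}$
$r{\left(K,p \right)} = - \frac{4 K}{p}$ ($r{\left(K,p \right)} = \frac{K - 9 K}{2 p} = - 8 K \frac{1}{2 p} = - \frac{4 K}{p}$)
$\left(-4355 + 3098\right) \left(639 + r{\left(d{\left(\left(-4 - 1\right) 5 \right)},70 \right)}\right) = \left(-4355 + 3098\right) \left(639 - \frac{4 \sqrt{-1 + \left(-4 - 1\right) 5}}{70}\right) = - 1257 \left(639 - 4 \sqrt{-1 - 25} \cdot \frac{1}{70}\right) = - 1257 \left(639 - 4 \sqrt{-26} \cdot \frac{1}{70}\right) = - 1257 \left(639 - 4 i \sqrt{26} \cdot \frac{1}{70}\right) = - 1257 \left(639 - \frac{2 i \sqrt{26}}{35}\right) = -803223 + \frac{2514 i \sqrt{26}}{35}$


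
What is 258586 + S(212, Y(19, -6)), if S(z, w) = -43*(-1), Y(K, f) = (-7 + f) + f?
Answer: 258629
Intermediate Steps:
Y(K, f) = -7 + 2*f
S(z, w) = 43
258586 + S(212, Y(19, -6)) = 258586 + 43 = 258629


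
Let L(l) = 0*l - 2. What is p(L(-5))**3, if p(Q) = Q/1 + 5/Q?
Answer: -729/8 ≈ -91.125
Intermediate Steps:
L(l) = -2 (L(l) = 0 - 2 = -2)
p(Q) = Q + 5/Q (p(Q) = Q*1 + 5/Q = Q + 5/Q)
p(L(-5))**3 = (-2 + 5/(-2))**3 = (-2 + 5*(-1/2))**3 = (-2 - 5/2)**3 = (-9/2)**3 = -729/8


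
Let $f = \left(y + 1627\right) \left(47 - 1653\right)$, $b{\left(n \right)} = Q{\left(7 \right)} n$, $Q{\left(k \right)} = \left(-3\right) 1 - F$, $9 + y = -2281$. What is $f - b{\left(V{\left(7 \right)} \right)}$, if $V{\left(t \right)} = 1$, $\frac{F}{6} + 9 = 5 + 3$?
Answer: $1064775$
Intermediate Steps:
$y = -2290$ ($y = -9 - 2281 = -2290$)
$F = -6$ ($F = -54 + 6 \left(5 + 3\right) = -54 + 6 \cdot 8 = -54 + 48 = -6$)
$Q{\left(k \right)} = 3$ ($Q{\left(k \right)} = \left(-3\right) 1 - -6 = -3 + 6 = 3$)
$b{\left(n \right)} = 3 n$
$f = 1064778$ ($f = \left(-2290 + 1627\right) \left(47 - 1653\right) = \left(-663\right) \left(-1606\right) = 1064778$)
$f - b{\left(V{\left(7 \right)} \right)} = 1064778 - 3 \cdot 1 = 1064778 - 3 = 1064775$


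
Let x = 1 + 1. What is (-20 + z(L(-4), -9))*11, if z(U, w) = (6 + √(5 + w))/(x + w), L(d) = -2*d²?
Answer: -1606/7 - 22*I/7 ≈ -229.43 - 3.1429*I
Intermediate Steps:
x = 2
z(U, w) = (6 + √(5 + w))/(2 + w)
(-20 + z(L(-4), -9))*11 = (-20 + (6 + √(5 - 9))/(2 - 9))*11 = (-20 + (6 + √(-4))/(-7))*11 = (-20 - (6 + 2*I)/7)*11 = (-20 + (-6/7 - 2*I/7))*11 = (-146/7 - 2*I/7)*11 = -1606/7 - 22*I/7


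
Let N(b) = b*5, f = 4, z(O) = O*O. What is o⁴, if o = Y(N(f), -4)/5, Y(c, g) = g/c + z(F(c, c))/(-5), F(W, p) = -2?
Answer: 1/625 ≈ 0.0016000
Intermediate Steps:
z(O) = O²
N(b) = 5*b
Y(c, g) = -⅘ + g/c (Y(c, g) = g/c + (-2)²/(-5) = g/c + 4*(-⅕) = g/c - ⅘ = -⅘ + g/c)
o = -⅕ (o = (-⅘ - 4/(5*4))/5 = (-⅘ - 4/20)*(⅕) = (-⅘ - 4*1/20)*(⅕) = (-⅘ - ⅕)*(⅕) = -1*⅕ = -⅕ ≈ -0.20000)
o⁴ = (-⅕)⁴ = 1/625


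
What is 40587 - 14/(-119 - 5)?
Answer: 2516401/62 ≈ 40587.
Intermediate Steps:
40587 - 14/(-119 - 5) = 40587 - 14/(-124) = 40587 - 14*(-1)/124 = 40587 - 1*(-7/62) = 40587 + 7/62 = 2516401/62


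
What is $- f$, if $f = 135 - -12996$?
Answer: $-13131$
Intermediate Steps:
$f = 13131$ ($f = 135 + 12996 = 13131$)
$- f = \left(-1\right) 13131 = -13131$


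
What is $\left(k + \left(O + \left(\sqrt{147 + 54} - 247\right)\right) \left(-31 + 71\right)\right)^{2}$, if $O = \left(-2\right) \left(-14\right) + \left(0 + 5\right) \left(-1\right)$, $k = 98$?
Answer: $78856644 - 708960 \sqrt{201} \approx 6.8805 \cdot 10^{7}$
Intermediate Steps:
$O = 23$ ($O = 28 + 5 \left(-1\right) = 28 - 5 = 23$)
$\left(k + \left(O + \left(\sqrt{147 + 54} - 247\right)\right) \left(-31 + 71\right)\right)^{2} = \left(98 + \left(23 + \left(\sqrt{147 + 54} - 247\right)\right) \left(-31 + 71\right)\right)^{2} = \left(98 + \left(23 - \left(247 - \sqrt{201}\right)\right) 40\right)^{2} = \left(98 + \left(-224 + \sqrt{201}\right) 40\right)^{2} = \left(98 - \left(8960 - 40 \sqrt{201}\right)\right)^{2} = \left(-8862 + 40 \sqrt{201}\right)^{2}$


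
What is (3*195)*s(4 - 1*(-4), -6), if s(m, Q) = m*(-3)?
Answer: -14040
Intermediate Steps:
s(m, Q) = -3*m
(3*195)*s(4 - 1*(-4), -6) = (3*195)*(-3*(4 - 1*(-4))) = 585*(-3*(4 + 4)) = 585*(-3*8) = 585*(-24) = -14040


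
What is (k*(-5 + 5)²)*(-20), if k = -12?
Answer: 0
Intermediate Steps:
(k*(-5 + 5)²)*(-20) = -12*(-5 + 5)²*(-20) = -12*0²*(-20) = -12*0*(-20) = 0*(-20) = 0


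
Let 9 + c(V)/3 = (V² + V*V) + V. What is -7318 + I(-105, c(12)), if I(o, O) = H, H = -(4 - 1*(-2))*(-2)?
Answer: -7306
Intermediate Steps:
c(V) = -27 + 3*V + 6*V² (c(V) = -27 + 3*((V² + V*V) + V) = -27 + 3*((V² + V²) + V) = -27 + 3*(2*V² + V) = -27 + 3*(V + 2*V²) = -27 + (3*V + 6*V²) = -27 + 3*V + 6*V²)
H = 12 (H = -(4 + 2)*(-2) = -1*6*(-2) = -6*(-2) = 12)
I(o, O) = 12
-7318 + I(-105, c(12)) = -7318 + 12 = -7306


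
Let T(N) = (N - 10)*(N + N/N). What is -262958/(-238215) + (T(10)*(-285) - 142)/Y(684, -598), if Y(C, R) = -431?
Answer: 147161428/102670665 ≈ 1.4333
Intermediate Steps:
T(N) = (1 + N)*(-10 + N) (T(N) = (-10 + N)*(N + 1) = (-10 + N)*(1 + N) = (1 + N)*(-10 + N))
-262958/(-238215) + (T(10)*(-285) - 142)/Y(684, -598) = -262958/(-238215) + ((-10 + 10² - 9*10)*(-285) - 142)/(-431) = -262958*(-1/238215) + ((-10 + 100 - 90)*(-285) - 142)*(-1/431) = 262958/238215 + (0*(-285) - 142)*(-1/431) = 262958/238215 + (0 - 142)*(-1/431) = 262958/238215 - 142*(-1/431) = 262958/238215 + 142/431 = 147161428/102670665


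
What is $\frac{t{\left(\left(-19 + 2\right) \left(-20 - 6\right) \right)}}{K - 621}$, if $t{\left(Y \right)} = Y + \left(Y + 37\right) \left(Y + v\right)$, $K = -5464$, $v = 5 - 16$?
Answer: $- \frac{206891}{6085} \approx -34.0$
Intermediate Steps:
$v = -11$
$t{\left(Y \right)} = Y + \left(-11 + Y\right) \left(37 + Y\right)$ ($t{\left(Y \right)} = Y + \left(Y + 37\right) \left(Y - 11\right) = Y + \left(37 + Y\right) \left(-11 + Y\right) = Y + \left(-11 + Y\right) \left(37 + Y\right)$)
$\frac{t{\left(\left(-19 + 2\right) \left(-20 - 6\right) \right)}}{K - 621} = \frac{-407 + \left(\left(-19 + 2\right) \left(-20 - 6\right)\right)^{2} + 27 \left(-19 + 2\right) \left(-20 - 6\right)}{-5464 - 621} = \frac{-407 + \left(\left(-17\right) \left(-26\right)\right)^{2} + 27 \left(\left(-17\right) \left(-26\right)\right)}{-6085} = - \frac{-407 + 442^{2} + 27 \cdot 442}{6085} = - \frac{-407 + 195364 + 11934}{6085} = \left(- \frac{1}{6085}\right) 206891 = - \frac{206891}{6085}$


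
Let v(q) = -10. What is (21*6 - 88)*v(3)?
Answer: -380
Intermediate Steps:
(21*6 - 88)*v(3) = (21*6 - 88)*(-10) = (126 - 88)*(-10) = 38*(-10) = -380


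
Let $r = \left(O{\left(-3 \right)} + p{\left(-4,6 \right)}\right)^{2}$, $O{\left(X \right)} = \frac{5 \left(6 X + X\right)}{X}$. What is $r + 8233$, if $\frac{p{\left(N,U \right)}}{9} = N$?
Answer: $8234$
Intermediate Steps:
$p{\left(N,U \right)} = 9 N$
$O{\left(X \right)} = 35$ ($O{\left(X \right)} = \frac{5 \cdot 7 X}{X} = \frac{35 X}{X} = 35$)
$r = 1$ ($r = \left(35 + 9 \left(-4\right)\right)^{2} = \left(35 - 36\right)^{2} = \left(-1\right)^{2} = 1$)
$r + 8233 = 1 + 8233 = 8234$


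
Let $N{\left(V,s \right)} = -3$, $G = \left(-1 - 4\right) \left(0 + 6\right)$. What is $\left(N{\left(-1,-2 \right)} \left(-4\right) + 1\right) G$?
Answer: $-390$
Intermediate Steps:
$G = -30$ ($G = \left(-5\right) 6 = -30$)
$\left(N{\left(-1,-2 \right)} \left(-4\right) + 1\right) G = \left(\left(-3\right) \left(-4\right) + 1\right) \left(-30\right) = \left(12 + 1\right) \left(-30\right) = 13 \left(-30\right) = -390$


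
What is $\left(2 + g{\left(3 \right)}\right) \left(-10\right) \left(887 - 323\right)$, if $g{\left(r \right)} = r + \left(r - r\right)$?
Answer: $-28200$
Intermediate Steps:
$g{\left(r \right)} = r$ ($g{\left(r \right)} = r + 0 = r$)
$\left(2 + g{\left(3 \right)}\right) \left(-10\right) \left(887 - 323\right) = \left(2 + 3\right) \left(-10\right) \left(887 - 323\right) = 5 \left(-10\right) 564 = \left(-50\right) 564 = -28200$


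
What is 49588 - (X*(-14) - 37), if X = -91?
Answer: 48351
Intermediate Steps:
49588 - (X*(-14) - 37) = 49588 - (-91*(-14) - 37) = 49588 - (1274 - 37) = 49588 - 1*1237 = 49588 - 1237 = 48351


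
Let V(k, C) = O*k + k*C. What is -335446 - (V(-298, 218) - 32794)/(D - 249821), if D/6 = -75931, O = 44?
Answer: -236626067392/705407 ≈ -3.3545e+5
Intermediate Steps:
V(k, C) = 44*k + C*k (V(k, C) = 44*k + k*C = 44*k + C*k)
D = -455586 (D = 6*(-75931) = -455586)
-335446 - (V(-298, 218) - 32794)/(D - 249821) = -335446 - (-298*(44 + 218) - 32794)/(-455586 - 249821) = -335446 - (-298*262 - 32794)/(-705407) = -335446 - (-78076 - 32794)*(-1)/705407 = -335446 - (-110870)*(-1)/705407 = -335446 - 1*110870/705407 = -335446 - 110870/705407 = -236626067392/705407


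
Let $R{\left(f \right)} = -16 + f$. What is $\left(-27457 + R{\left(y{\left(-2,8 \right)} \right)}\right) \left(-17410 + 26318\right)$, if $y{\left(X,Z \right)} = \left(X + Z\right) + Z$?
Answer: $-244604772$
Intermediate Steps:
$y{\left(X,Z \right)} = X + 2 Z$
$\left(-27457 + R{\left(y{\left(-2,8 \right)} \right)}\right) \left(-17410 + 26318\right) = \left(-27457 + \left(-16 + \left(-2 + 2 \cdot 8\right)\right)\right) \left(-17410 + 26318\right) = \left(-27457 + \left(-16 + \left(-2 + 16\right)\right)\right) 8908 = \left(-27457 + \left(-16 + 14\right)\right) 8908 = \left(-27457 - 2\right) 8908 = \left(-27459\right) 8908 = -244604772$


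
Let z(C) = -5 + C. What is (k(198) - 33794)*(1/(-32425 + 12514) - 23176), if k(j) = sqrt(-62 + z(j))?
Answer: 15594489246578/19911 - 461457337*sqrt(131)/19911 ≈ 7.8294e+8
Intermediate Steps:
k(j) = sqrt(-67 + j) (k(j) = sqrt(-62 + (-5 + j)) = sqrt(-67 + j))
(k(198) - 33794)*(1/(-32425 + 12514) - 23176) = (sqrt(-67 + 198) - 33794)*(1/(-32425 + 12514) - 23176) = (sqrt(131) - 33794)*(1/(-19911) - 23176) = (-33794 + sqrt(131))*(-1/19911 - 23176) = (-33794 + sqrt(131))*(-461457337/19911) = 15594489246578/19911 - 461457337*sqrt(131)/19911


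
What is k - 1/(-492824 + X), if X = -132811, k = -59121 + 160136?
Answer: 63198519526/625635 ≈ 1.0102e+5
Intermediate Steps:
k = 101015
k - 1/(-492824 + X) = 101015 - 1/(-492824 - 132811) = 101015 - 1/(-625635) = 101015 - 1*(-1/625635) = 101015 + 1/625635 = 63198519526/625635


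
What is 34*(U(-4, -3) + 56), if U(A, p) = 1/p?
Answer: 5678/3 ≈ 1892.7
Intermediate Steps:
34*(U(-4, -3) + 56) = 34*(1/(-3) + 56) = 34*(-⅓ + 56) = 34*(167/3) = 5678/3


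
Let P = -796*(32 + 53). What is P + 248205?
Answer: 180545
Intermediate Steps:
P = -67660 (P = -796*85 = -67660)
P + 248205 = -67660 + 248205 = 180545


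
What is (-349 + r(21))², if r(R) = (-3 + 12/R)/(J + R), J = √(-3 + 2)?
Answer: (63539 - I)²/33124 ≈ 1.2188e+5 - 3.8364*I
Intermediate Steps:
J = I (J = √(-1) = I ≈ 1.0*I)
r(R) = (-3 + 12/R)/(I + R)
(-349 + r(21))² = (-349 + 3*(4 - 1*21)/(21*(I + 21)))² = (-349 + 3*(1/21)*(4 - 21)/(21 + I))² = (-349 + 3*(1/21)*((21 - I)/442)*(-17))² = (-349 + (-3/26 + I/182))² = (-9077/26 + I/182)²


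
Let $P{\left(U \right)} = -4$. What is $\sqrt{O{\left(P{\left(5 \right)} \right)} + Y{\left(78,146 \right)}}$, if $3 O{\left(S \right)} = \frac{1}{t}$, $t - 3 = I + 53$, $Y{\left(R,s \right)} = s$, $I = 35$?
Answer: $\frac{\sqrt{10881507}}{273} \approx 12.083$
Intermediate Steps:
$t = 91$ ($t = 3 + \left(35 + 53\right) = 3 + 88 = 91$)
$O{\left(S \right)} = \frac{1}{273}$ ($O{\left(S \right)} = \frac{1}{3 \cdot 91} = \frac{1}{3} \cdot \frac{1}{91} = \frac{1}{273}$)
$\sqrt{O{\left(P{\left(5 \right)} \right)} + Y{\left(78,146 \right)}} = \sqrt{\frac{1}{273} + 146} = \sqrt{\frac{39859}{273}} = \frac{\sqrt{10881507}}{273}$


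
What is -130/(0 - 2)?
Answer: 65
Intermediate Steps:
-130/(0 - 2) = -130/(-2) = -½*(-130) = 65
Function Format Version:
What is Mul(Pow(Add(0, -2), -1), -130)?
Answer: 65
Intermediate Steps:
Mul(Pow(Add(0, -2), -1), -130) = Mul(Pow(-2, -1), -130) = Mul(Rational(-1, 2), -130) = 65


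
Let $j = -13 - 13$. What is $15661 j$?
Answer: $-407186$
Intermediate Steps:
$j = -26$ ($j = -13 - 13 = -26$)
$15661 j = 15661 \left(-26\right) = -407186$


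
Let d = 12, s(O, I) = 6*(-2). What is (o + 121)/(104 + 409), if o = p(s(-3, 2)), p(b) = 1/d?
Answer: 1453/6156 ≈ 0.23603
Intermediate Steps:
s(O, I) = -12
p(b) = 1/12
o = 1/12 ≈ 0.083333
(o + 121)/(104 + 409) = (1/12 + 121)/(104 + 409) = (1453/12)/513 = (1453/12)*(1/513) = 1453/6156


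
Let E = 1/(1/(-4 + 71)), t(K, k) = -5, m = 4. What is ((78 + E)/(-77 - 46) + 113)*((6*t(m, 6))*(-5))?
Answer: 687700/41 ≈ 16773.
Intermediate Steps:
E = 67 (E = 1/(1/67) = 67)
((78 + E)/(-77 - 46) + 113)*((6*t(m, 6))*(-5)) = ((78 + 67)/(-77 - 46) + 113)*((6*(-5))*(-5)) = (145/(-123) + 113)*(-30*(-5)) = (145*(-1/123) + 113)*150 = (-145/123 + 113)*150 = (13754/123)*150 = 687700/41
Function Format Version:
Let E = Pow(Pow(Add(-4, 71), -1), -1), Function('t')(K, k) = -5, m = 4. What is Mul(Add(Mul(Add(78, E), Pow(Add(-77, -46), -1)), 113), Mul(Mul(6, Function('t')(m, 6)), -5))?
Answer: Rational(687700, 41) ≈ 16773.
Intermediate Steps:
E = 67 (E = Pow(Pow(67, -1), -1) = Pow(Rational(1, 67), -1) = 67)
Mul(Add(Mul(Add(78, E), Pow(Add(-77, -46), -1)), 113), Mul(Mul(6, Function('t')(m, 6)), -5)) = Mul(Add(Mul(Add(78, 67), Pow(Add(-77, -46), -1)), 113), Mul(Mul(6, -5), -5)) = Mul(Add(Mul(145, Pow(-123, -1)), 113), Mul(-30, -5)) = Mul(Add(Mul(145, Rational(-1, 123)), 113), 150) = Mul(Add(Rational(-145, 123), 113), 150) = Mul(Rational(13754, 123), 150) = Rational(687700, 41)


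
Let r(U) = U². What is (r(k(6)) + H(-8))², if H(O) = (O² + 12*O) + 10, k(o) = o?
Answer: 196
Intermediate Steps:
H(O) = 10 + O² + 12*O
(r(k(6)) + H(-8))² = (6² + (10 + (-8)² + 12*(-8)))² = (36 + (10 + 64 - 96))² = (36 - 22)² = 14² = 196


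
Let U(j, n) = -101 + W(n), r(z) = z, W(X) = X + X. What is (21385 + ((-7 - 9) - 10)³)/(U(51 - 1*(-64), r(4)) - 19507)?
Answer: -3809/19600 ≈ -0.19434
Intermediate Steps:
W(X) = 2*X
U(j, n) = -101 + 2*n
(21385 + ((-7 - 9) - 10)³)/(U(51 - 1*(-64), r(4)) - 19507) = (21385 + ((-7 - 9) - 10)³)/((-101 + 2*4) - 19507) = (21385 + (-16 - 10)³)/((-101 + 8) - 19507) = (21385 + (-26)³)/(-93 - 19507) = (21385 - 17576)/(-19600) = 3809*(-1/19600) = -3809/19600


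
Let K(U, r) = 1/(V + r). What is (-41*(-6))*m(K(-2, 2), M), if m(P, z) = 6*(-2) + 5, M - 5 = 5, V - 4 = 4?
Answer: -1722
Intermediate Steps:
V = 8 (V = 4 + 4 = 8)
M = 10 (M = 5 + 5 = 10)
K(U, r) = 1/(8 + r)
m(P, z) = -7 (m(P, z) = -12 + 5 = -7)
(-41*(-6))*m(K(-2, 2), M) = -41*(-6)*(-7) = 246*(-7) = -1722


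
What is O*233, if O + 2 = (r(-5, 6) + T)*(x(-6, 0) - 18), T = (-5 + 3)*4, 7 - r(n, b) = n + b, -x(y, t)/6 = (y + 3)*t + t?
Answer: 7922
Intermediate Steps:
x(y, t) = -6*t - 6*t*(3 + y) (x(y, t) = -6*((y + 3)*t + t) = -6*((3 + y)*t + t) = -6*(t*(3 + y) + t) = -6*(t + t*(3 + y)) = -6*t - 6*t*(3 + y))
r(n, b) = 7 - b - n (r(n, b) = 7 - (n + b) = 7 - (b + n) = 7 + (-b - n) = 7 - b - n)
T = -8 (T = -2*4 = -8)
O = 34 (O = -2 + ((7 - 1*6 - 1*(-5)) - 8)*(-6*0*(4 - 6) - 18) = -2 + ((7 - 6 + 5) - 8)*(-6*0*(-2) - 18) = -2 + (6 - 8)*(0 - 18) = -2 - 2*(-18) = -2 + 36 = 34)
O*233 = 34*233 = 7922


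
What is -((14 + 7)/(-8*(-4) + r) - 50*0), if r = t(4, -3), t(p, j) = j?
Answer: -21/29 ≈ -0.72414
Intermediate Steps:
r = -3
-((14 + 7)/(-8*(-4) + r) - 50*0) = -((14 + 7)/(-8*(-4) - 3) - 50*0) = -(21/(32 - 3) + 0) = -(21/29 + 0) = -1*21/29 = -21/29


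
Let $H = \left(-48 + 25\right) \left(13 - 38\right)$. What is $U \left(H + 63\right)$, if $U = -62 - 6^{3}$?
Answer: $-177364$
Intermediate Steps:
$U = -278$ ($U = -62 - 216 = -278$)
$H = 575$ ($H = \left(-23\right) \left(-25\right) = 575$)
$U \left(H + 63\right) = - 278 \left(575 + 63\right) = \left(-278\right) 638 = -177364$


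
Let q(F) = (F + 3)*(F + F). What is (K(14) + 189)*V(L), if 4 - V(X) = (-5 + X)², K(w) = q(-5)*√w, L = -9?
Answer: -36288 - 3840*√14 ≈ -50656.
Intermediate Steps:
q(F) = 2*F*(3 + F) (q(F) = (3 + F)*(2*F) = 2*F*(3 + F))
K(w) = 20*√w (K(w) = (2*(-5)*(3 - 5))*√w = (2*(-5)*(-2))*√w = 20*√w)
V(X) = 4 - (-5 + X)²
(K(14) + 189)*V(L) = (20*√14 + 189)*(4 - (-5 - 9)²) = (189 + 20*√14)*(4 - 1*(-14)²) = (189 + 20*√14)*(4 - 1*196) = (189 + 20*√14)*(4 - 196) = (189 + 20*√14)*(-192) = -36288 - 3840*√14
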